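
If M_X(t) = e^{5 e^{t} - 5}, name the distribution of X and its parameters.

The MGF M(t) = e^{5 e^{t} - 5} is the standard form for the Poisson distribution.
Comparing with the known MGF formula identifies: Poisson(λ=5)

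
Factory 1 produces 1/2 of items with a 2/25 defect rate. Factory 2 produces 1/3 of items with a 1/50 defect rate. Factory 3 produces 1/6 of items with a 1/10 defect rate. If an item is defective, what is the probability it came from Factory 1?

Using Bayes' theorem:
P(F1) = 1/2, P(D|F1) = 2/25
P(F2) = 1/3, P(D|F2) = 1/50
P(F3) = 1/6, P(D|F3) = 1/10
P(D) = P(D|F1)P(F1) + P(D|F2)P(F2) + P(D|F3)P(F3)
     = \frac{19}{300}
P(F1|D) = P(D|F1)P(F1) / P(D)
= \frac{12}{19}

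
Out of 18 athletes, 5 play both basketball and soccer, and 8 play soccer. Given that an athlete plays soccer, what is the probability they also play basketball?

P(A ∩ B) = 5/18
P(B) = 8/18 = 4/9
P(A|B) = P(A ∩ B) / P(B) = (5/18) / (4/9) = 5/8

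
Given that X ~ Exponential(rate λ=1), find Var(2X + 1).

For X ~ Exponential(rate λ=1):
Var(X) = 1
Var(2X + 1) = (2)² × Var(X) = 4 × 1 = 4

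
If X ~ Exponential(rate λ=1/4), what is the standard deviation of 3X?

For X ~ Exponential(rate λ=1/4):
Var(X) = 16
SD(X) = √(Var(X)) = √(16) = 4
SD(3X) = |3| × SD(X) = 3 × 4 = 12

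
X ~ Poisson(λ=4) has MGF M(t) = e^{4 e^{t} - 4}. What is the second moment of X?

To find E[X^2], compute M^(2)(0):
M^(1)(t) = 4 e^{t} e^{4 e^{t} - 4}
M^(2)(t) = 16 e^{2 t} e^{4 e^{t} - 4} + 4 e^{t} e^{4 e^{t} - 4}
M^(2)(0) = 20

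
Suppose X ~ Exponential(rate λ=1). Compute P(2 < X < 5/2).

P(2 < X < 5/2) = ∫_{2}^{5/2} f(x) dx
where f(x) = e^{- x}
= - \frac{1}{e^{\frac{5}{2}}} + e^{-2}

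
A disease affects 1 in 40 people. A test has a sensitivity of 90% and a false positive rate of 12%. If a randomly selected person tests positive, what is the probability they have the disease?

Let D = the rare event, + = positive/flagged.
P(D) = 1/40
P(+|D) = 90/100 = 9/10
P(+|D') = 12/100 = 3/25
P(+) = P(+|D)P(D) + P(+|D')P(D')
     = \frac{9}{10} × \frac{1}{40} + \frac{3}{25} × \frac{39}{40}
     = \frac{279}{2000}
P(D|+) = P(+|D)P(D)/P(+) = \frac{5}{31}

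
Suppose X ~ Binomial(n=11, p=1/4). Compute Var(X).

For X ~ Binomial(n=11, p=1/4):
Var(X) = \frac{33}{16}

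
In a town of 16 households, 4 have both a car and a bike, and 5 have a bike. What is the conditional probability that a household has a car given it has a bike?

P(A ∩ B) = 4/16 = 1/4
P(B) = 5/16
P(A|B) = P(A ∩ B) / P(B) = (1/4) / (5/16) = 4/5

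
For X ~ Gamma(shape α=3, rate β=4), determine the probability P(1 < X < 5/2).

P(1 < X < 5/2) = ∫_{1}^{5/2} f(x) dx
where f(x) = 32 x^{2} e^{- 4 x}
= \frac{-61 + 13 e^{6}}{e^{10}}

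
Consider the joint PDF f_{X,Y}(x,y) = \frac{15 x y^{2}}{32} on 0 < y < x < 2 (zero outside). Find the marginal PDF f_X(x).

f_X(x) = ∫_0^x \frac{15 x y^{2}}{32} dy = \frac{5 x^{4}}{32}
for 0 < x < 2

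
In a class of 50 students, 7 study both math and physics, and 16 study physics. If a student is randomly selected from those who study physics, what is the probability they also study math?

P(A ∩ B) = 7/50
P(B) = 16/50 = 8/25
P(A|B) = P(A ∩ B) / P(B) = (7/50) / (8/25) = 7/16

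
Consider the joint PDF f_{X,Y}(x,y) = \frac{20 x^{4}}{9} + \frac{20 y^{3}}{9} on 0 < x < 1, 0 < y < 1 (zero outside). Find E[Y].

E[Y] = ∫_0^1 ∫_0^1 y × f(x,y) dx dy
= \frac{2}{3}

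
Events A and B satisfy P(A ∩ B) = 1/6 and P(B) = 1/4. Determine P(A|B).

P(A|B) = P(A ∩ B) / P(B)
= (1/6) / (1/4)
= 2/3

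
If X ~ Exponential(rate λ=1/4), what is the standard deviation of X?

For X ~ Exponential(rate λ=1/4):
Var(X) = 16
SD(X) = √(Var(X)) = √(16) = 4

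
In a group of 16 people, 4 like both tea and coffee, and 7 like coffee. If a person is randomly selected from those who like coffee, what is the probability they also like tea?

P(A ∩ B) = 4/16 = 1/4
P(B) = 7/16
P(A|B) = P(A ∩ B) / P(B) = (1/4) / (7/16) = 4/7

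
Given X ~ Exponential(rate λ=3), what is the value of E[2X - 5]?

For X ~ Exponential(rate λ=3):
E[X] = \frac{1}{3}
E[2X - 5] = 2 × E[X] - 5 = - \frac{13}{3}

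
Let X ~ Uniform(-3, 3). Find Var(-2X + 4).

For X ~ Uniform(-3, 3):
Var(X) = 3
Var(-2X + 4) = (-2)² × Var(X) = 4 × 3 = 12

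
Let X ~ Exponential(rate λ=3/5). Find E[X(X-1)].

E[X(X-1)] = E[X² - X] = E[X²] - E[X]
E[X] = \frac{5}{3}
E[X²] = Var(X) + (E[X])² = \frac{25}{9} + (\frac{5}{3})² = \frac{50}{9}
E[X(X-1)] = \frac{50}{9} - \frac{5}{3} = \frac{35}{9}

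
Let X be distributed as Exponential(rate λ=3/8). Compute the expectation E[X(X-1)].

E[X(X-1)] = E[X² - X] = E[X²] - E[X]
E[X] = \frac{8}{3}
E[X²] = Var(X) + (E[X])² = \frac{64}{9} + (\frac{8}{3})² = \frac{128}{9}
E[X(X-1)] = \frac{128}{9} - \frac{8}{3} = \frac{104}{9}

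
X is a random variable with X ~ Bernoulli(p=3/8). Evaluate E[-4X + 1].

For X ~ Bernoulli(p=3/8):
E[X] = \frac{3}{8}
E[-4X + 1] = -4 × E[X] + 1 = - \frac{1}{2}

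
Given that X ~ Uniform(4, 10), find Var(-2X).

For X ~ Uniform(4, 10):
Var(X) = 3
Var(-2X) = (-2)² × Var(X) = 4 × 3 = 12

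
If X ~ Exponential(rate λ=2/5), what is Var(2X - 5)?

For X ~ Exponential(rate λ=2/5):
Var(X) = \frac{25}{4}
Var(2X - 5) = (2)² × Var(X) = 4 × \frac{25}{4} = 25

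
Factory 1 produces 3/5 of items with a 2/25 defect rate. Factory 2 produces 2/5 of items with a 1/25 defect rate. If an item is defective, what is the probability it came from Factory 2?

Using Bayes' theorem:
P(F1) = 3/5, P(D|F1) = 2/25
P(F2) = 2/5, P(D|F2) = 1/25
P(D) = P(D|F1)P(F1) + P(D|F2)P(F2)
     = \frac{8}{125}
P(F2|D) = P(D|F2)P(F2) / P(D)
= \frac{1}{4}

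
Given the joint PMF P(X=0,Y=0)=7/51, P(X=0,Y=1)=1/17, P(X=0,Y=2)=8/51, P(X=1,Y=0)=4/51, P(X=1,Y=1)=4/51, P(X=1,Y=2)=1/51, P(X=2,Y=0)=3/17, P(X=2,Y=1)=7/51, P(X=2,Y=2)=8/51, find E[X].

First find marginal of X:
P(X=0) = 6/17
P(X=1) = 3/17
P(X=2) = 8/17
E[X] = 0 × 6/17 + 1 × 3/17 + 2 × 8/17 = 19/17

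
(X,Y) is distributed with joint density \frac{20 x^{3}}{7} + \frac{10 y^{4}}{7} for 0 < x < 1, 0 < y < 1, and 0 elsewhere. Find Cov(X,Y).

E[XY] = ∫∫ xy × f(x,y) dx dy = \frac{17}{42}
E[X] = \frac{5}{7}
E[Y] = \frac{25}{42}
Cov(X,Y) = E[XY] - E[X]E[Y] = - \frac{1}{49}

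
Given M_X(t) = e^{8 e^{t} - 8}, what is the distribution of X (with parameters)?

The MGF M(t) = e^{8 e^{t} - 8} is the standard form for the Poisson distribution.
Comparing with the known MGF formula identifies: Poisson(λ=8)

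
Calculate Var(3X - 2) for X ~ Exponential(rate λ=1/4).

For X ~ Exponential(rate λ=1/4):
Var(X) = 16
Var(3X - 2) = (3)² × Var(X) = 9 × 16 = 144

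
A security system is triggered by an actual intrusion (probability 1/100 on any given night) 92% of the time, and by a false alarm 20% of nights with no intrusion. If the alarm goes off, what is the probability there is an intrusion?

Let D = the rare event, + = positive/flagged.
P(D) = 1/100
P(+|D) = 92/100 = 23/25
P(+|D') = 20/100 = 1/5
P(+) = P(+|D)P(D) + P(+|D')P(D')
     = \frac{23}{25} × \frac{1}{100} + \frac{1}{5} × \frac{99}{100}
     = \frac{259}{1250}
P(D|+) = P(+|D)P(D)/P(+) = \frac{23}{518}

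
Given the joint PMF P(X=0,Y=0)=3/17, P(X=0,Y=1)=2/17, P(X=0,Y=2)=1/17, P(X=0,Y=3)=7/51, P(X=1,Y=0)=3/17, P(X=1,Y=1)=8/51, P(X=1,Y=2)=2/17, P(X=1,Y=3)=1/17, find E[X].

First find marginal of X:
P(X=0) = 25/51
P(X=1) = 26/51
E[X] = 0 × 25/51 + 1 × 26/51 = 26/51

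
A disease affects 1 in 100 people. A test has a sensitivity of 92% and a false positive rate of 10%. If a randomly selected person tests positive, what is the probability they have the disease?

Let D = the rare event, + = positive/flagged.
P(D) = 1/100
P(+|D) = 92/100 = 23/25
P(+|D') = 10/100 = 1/10
P(+) = P(+|D)P(D) + P(+|D')P(D')
     = \frac{23}{25} × \frac{1}{100} + \frac{1}{10} × \frac{99}{100}
     = \frac{541}{5000}
P(D|+) = P(+|D)P(D)/P(+) = \frac{46}{541}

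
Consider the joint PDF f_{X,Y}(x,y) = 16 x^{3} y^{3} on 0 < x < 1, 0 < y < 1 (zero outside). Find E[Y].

E[Y] = ∫_0^1 ∫_0^1 y × f(x,y) dx dy
= \frac{4}{5}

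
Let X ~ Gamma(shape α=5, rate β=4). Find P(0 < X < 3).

P(0 < X < 3) = ∫_{0}^{3} f(x) dx
where f(x) = \frac{128 x^{4} e^{- 4 x}}{3}
= 1 - \frac{1237}{e^{12}}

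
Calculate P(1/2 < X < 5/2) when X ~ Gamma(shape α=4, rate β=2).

P(1/2 < X < 5/2) = ∫_{1/2}^{5/2} f(x) dx
where f(x) = \frac{8 x^{3} e^{- 2 x}}{3}
= \frac{2 \left(-59 + 4 e^{4}\right)}{3 e^{5}}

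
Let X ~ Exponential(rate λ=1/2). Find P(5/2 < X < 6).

P(5/2 < X < 6) = ∫_{5/2}^{6} f(x) dx
where f(x) = \frac{e^{- \frac{x}{2}}}{2}
= - \frac{1}{e^{3}} + e^{- \frac{5}{4}}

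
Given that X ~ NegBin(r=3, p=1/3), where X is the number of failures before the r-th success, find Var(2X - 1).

For X ~ NegBin(r=3, p=1/3), where X is the number of failures before the r-th success:
Var(X) = 18
Var(2X - 1) = (2)² × Var(X) = 4 × 18 = 72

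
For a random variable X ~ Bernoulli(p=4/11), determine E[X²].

Using the identity E[X²] = Var(X) + (E[X])²:
E[X] = \frac{4}{11}
Var(X) = \frac{28}{121}
E[X²] = \frac{28}{121} + (\frac{4}{11})²
= \frac{4}{11}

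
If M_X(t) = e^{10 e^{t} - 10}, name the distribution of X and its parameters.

The MGF M(t) = e^{10 e^{t} - 10} is the standard form for the Poisson distribution.
Comparing with the known MGF formula identifies: Poisson(λ=10)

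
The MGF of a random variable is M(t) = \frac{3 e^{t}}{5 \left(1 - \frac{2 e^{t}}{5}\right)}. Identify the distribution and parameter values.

The MGF M(t) = \frac{3 e^{t}}{5 \left(1 - \frac{2 e^{t}}{5}\right)} is the standard form for the Geometric distribution.
Comparing with the known MGF formula identifies: Geometric(p=3/5), X = trial number of first success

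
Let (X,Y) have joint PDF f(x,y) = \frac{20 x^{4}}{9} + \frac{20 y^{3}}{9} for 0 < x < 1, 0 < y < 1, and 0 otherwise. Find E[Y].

E[Y] = ∫_0^1 ∫_0^1 y × f(x,y) dx dy
= \frac{2}{3}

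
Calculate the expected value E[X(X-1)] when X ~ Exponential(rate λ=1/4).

E[X(X-1)] = E[X² - X] = E[X²] - E[X]
E[X] = 4
E[X²] = Var(X) + (E[X])² = 16 + (4)² = 32
E[X(X-1)] = 32 - 4 = 28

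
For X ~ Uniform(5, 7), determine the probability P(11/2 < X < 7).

P(11/2 < X < 7) = ∫_{11/2}^{7} f(x) dx
where f(x) = \frac{1}{2}
= \frac{3}{4}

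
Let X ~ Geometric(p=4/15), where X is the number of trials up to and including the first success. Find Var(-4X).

For X ~ Geometric(p=4/15), where X is the number of trials up to and including the first success:
Var(X) = \frac{165}{16}
Var(-4X) = (-4)² × Var(X) = 16 × \frac{165}{16} = 165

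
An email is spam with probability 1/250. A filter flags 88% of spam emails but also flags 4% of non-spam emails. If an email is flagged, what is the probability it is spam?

Let D = the rare event, + = positive/flagged.
P(D) = 1/250
P(+|D) = 88/100 = 22/25
P(+|D') = 4/100 = 1/25
P(+) = P(+|D)P(D) + P(+|D')P(D')
     = \frac{22}{25} × \frac{1}{250} + \frac{1}{25} × \frac{249}{250}
     = \frac{271}{6250}
P(D|+) = P(+|D)P(D)/P(+) = \frac{22}{271}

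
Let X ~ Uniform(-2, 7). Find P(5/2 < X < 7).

P(5/2 < X < 7) = ∫_{5/2}^{7} f(x) dx
where f(x) = \frac{1}{9}
= \frac{1}{2}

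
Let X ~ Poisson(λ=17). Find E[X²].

Using the identity E[X²] = Var(X) + (E[X])²:
E[X] = 17
Var(X) = 17
E[X²] = 17 + (17)²
= 306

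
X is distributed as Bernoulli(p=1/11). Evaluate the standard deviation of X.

For X ~ Bernoulli(p=1/11):
Var(X) = \frac{10}{121}
SD(X) = √(Var(X)) = √(\frac{10}{121}) = \frac{\sqrt{10}}{11}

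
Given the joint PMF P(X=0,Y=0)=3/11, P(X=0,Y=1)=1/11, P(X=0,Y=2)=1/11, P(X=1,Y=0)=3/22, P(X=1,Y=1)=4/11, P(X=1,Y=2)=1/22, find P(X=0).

P(X=0) = P(X=0,Y=0) + P(X=0,Y=1) + P(X=0,Y=2)
= 3/11 + 1/11 + 1/11
= 5/11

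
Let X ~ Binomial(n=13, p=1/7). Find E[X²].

Using the identity E[X²] = Var(X) + (E[X])²:
E[X] = \frac{13}{7}
Var(X) = \frac{78}{49}
E[X²] = \frac{78}{49} + (\frac{13}{7})²
= \frac{247}{49}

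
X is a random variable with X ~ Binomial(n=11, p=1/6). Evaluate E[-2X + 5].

For X ~ Binomial(n=11, p=1/6):
E[X] = \frac{11}{6}
E[-2X + 5] = -2 × E[X] + 5 = \frac{4}{3}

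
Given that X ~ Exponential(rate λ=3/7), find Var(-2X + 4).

For X ~ Exponential(rate λ=3/7):
Var(X) = \frac{49}{9}
Var(-2X + 4) = (-2)² × Var(X) = 4 × \frac{49}{9} = \frac{196}{9}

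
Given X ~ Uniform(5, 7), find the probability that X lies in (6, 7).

P(6 < X < 7) = ∫_{6}^{7} f(x) dx
where f(x) = \frac{1}{2}
= \frac{1}{2}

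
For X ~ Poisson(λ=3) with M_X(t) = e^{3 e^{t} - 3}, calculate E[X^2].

To find E[X^2], compute M^(2)(0):
M^(1)(t) = 3 e^{t} e^{3 e^{t} - 3}
M^(2)(t) = 9 e^{2 t} e^{3 e^{t} - 3} + 3 e^{t} e^{3 e^{t} - 3}
M^(2)(0) = 12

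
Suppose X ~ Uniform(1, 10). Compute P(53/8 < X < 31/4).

P(53/8 < X < 31/4) = ∫_{53/8}^{31/4} f(x) dx
where f(x) = \frac{1}{9}
= \frac{1}{8}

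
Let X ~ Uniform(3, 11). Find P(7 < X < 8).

P(7 < X < 8) = ∫_{7}^{8} f(x) dx
where f(x) = \frac{1}{8}
= \frac{1}{8}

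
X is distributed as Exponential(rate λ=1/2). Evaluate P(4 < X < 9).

P(4 < X < 9) = ∫_{4}^{9} f(x) dx
where f(x) = \frac{e^{- \frac{x}{2}}}{2}
= - \frac{1}{e^{\frac{9}{2}}} + e^{-2}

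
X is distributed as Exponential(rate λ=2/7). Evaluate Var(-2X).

For X ~ Exponential(rate λ=2/7):
Var(X) = \frac{49}{4}
Var(-2X) = (-2)² × Var(X) = 4 × \frac{49}{4} = 49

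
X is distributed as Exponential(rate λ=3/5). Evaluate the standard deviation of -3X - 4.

For X ~ Exponential(rate λ=3/5):
Var(X) = \frac{25}{9}
SD(X) = √(Var(X)) = √(\frac{25}{9}) = \frac{5}{3}
SD(-3X - 4) = |-3| × SD(X) = 3 × \frac{5}{3} = 5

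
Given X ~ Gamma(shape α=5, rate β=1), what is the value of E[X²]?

Using the identity E[X²] = Var(X) + (E[X])²:
E[X] = 5
Var(X) = 5
E[X²] = 5 + (5)²
= 30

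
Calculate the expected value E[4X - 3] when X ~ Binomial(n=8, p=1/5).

For X ~ Binomial(n=8, p=1/5):
E[X] = \frac{8}{5}
E[4X - 3] = 4 × E[X] - 3 = \frac{17}{5}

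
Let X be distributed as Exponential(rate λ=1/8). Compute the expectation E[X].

For X ~ Exponential(rate λ=1/8), the expected value is:
E[X] = 8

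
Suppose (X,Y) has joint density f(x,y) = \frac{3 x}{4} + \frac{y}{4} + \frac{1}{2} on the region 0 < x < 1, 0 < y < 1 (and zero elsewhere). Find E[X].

E[X] = ∫_0^1 ∫_0^1 x × f(x,y) dy dx
= ∫_0^1 ∫_0^1 x × (\frac{3 x}{4} + \frac{y}{4} + \frac{1}{2}) dy dx
= \frac{9}{16}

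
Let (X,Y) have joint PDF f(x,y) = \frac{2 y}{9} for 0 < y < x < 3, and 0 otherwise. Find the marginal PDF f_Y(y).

f_Y(y) = ∫_y^3 \frac{2 y}{9} dx = \frac{2 y \left(3 - y\right)}{9}
for 0 < y < 3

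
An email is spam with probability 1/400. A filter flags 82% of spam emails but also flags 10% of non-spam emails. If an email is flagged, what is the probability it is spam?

Let D = the rare event, + = positive/flagged.
P(D) = 1/400
P(+|D) = 82/100 = 41/50
P(+|D') = 10/100 = 1/10
P(+) = P(+|D)P(D) + P(+|D')P(D')
     = \frac{41}{50} × \frac{1}{400} + \frac{1}{10} × \frac{399}{400}
     = \frac{509}{5000}
P(D|+) = P(+|D)P(D)/P(+) = \frac{41}{2036}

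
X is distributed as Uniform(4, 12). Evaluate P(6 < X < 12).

P(6 < X < 12) = ∫_{6}^{12} f(x) dx
where f(x) = \frac{1}{8}
= \frac{3}{4}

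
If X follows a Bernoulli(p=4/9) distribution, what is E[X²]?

Using the identity E[X²] = Var(X) + (E[X])²:
E[X] = \frac{4}{9}
Var(X) = \frac{20}{81}
E[X²] = \frac{20}{81} + (\frac{4}{9})²
= \frac{4}{9}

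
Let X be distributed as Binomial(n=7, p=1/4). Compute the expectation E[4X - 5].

For X ~ Binomial(n=7, p=1/4):
E[X] = \frac{7}{4}
E[4X - 5] = 4 × E[X] - 5 = 2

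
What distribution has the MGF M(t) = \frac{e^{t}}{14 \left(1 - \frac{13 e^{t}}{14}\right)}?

The MGF M(t) = \frac{e^{t}}{14 \left(1 - \frac{13 e^{t}}{14}\right)} is the standard form for the Geometric distribution.
Comparing with the known MGF formula identifies: Geometric(p=1/14), X = trial number of first success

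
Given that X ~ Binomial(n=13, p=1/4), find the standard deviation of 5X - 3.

For X ~ Binomial(n=13, p=1/4):
Var(X) = \frac{39}{16}
SD(X) = √(Var(X)) = √(\frac{39}{16}) = \frac{\sqrt{39}}{4}
SD(5X - 3) = |5| × SD(X) = 5 × \frac{\sqrt{39}}{4} = \frac{5 \sqrt{39}}{4}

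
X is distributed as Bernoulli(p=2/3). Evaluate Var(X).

For X ~ Bernoulli(p=2/3):
Var(X) = \frac{2}{9}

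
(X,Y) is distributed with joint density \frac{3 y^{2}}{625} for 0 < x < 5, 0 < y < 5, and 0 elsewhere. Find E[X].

f_X(x) = ∫_0^5 \frac{3 y^{2}}{625} dy = \frac{1}{5}
E[X] = ∫_0^5 x × (\frac{1}{5}) dx = \frac{5}{2}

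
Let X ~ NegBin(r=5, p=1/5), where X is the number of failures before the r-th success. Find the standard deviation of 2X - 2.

For X ~ NegBin(r=5, p=1/5), where X is the number of failures before the r-th success:
Var(X) = 100
SD(X) = √(Var(X)) = √(100) = 10
SD(2X - 2) = |2| × SD(X) = 2 × 10 = 20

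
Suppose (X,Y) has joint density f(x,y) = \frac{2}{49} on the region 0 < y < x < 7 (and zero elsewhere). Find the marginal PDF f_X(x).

f_X(x) = ∫_0^x \frac{2}{49} dy = \frac{2 x}{49}
for 0 < x < 7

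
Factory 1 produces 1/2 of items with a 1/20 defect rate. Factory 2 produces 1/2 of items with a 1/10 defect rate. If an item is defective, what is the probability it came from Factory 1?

Using Bayes' theorem:
P(F1) = 1/2, P(D|F1) = 1/20
P(F2) = 1/2, P(D|F2) = 1/10
P(D) = P(D|F1)P(F1) + P(D|F2)P(F2)
     = \frac{3}{40}
P(F1|D) = P(D|F1)P(F1) / P(D)
= \frac{1}{3}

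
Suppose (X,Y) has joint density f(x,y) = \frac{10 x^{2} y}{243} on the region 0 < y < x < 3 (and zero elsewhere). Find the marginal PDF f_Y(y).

f_Y(y) = ∫_y^3 \frac{10 x^{2} y}{243} dx = \frac{10 y \left(27 - y^{3}\right)}{729}
for 0 < y < 3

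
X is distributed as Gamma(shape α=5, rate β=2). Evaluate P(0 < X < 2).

P(0 < X < 2) = ∫_{0}^{2} f(x) dx
where f(x) = \frac{4 x^{4} e^{- 2 x}}{3}
= 1 - \frac{103}{3 e^{4}}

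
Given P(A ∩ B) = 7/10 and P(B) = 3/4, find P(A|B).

P(A|B) = P(A ∩ B) / P(B)
= (7/10) / (3/4)
= 14/15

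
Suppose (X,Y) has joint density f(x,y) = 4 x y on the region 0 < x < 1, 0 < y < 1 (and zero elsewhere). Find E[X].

E[X] = ∫_0^1 ∫_0^1 x × f(x,y) dy dx
= ∫_0^1 ∫_0^1 x × (4 x y) dy dx
= \frac{2}{3}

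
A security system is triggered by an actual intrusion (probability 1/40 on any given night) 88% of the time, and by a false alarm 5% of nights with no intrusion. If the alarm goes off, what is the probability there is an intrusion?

Let D = the rare event, + = positive/flagged.
P(D) = 1/40
P(+|D) = 88/100 = 22/25
P(+|D') = 5/100 = 1/20
P(+) = P(+|D)P(D) + P(+|D')P(D')
     = \frac{22}{25} × \frac{1}{40} + \frac{1}{20} × \frac{39}{40}
     = \frac{283}{4000}
P(D|+) = P(+|D)P(D)/P(+) = \frac{88}{283}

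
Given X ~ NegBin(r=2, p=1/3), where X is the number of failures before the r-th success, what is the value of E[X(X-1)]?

E[X(X-1)] = E[X² - X] = E[X²] - E[X]
E[X] = 4
E[X²] = Var(X) + (E[X])² = 12 + (4)² = 28
E[X(X-1)] = 28 - 4 = 24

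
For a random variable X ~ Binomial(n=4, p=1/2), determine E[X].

For X ~ Binomial(n=4, p=1/2), the expected value is:
E[X] = 2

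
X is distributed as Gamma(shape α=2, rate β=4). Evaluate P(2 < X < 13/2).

P(2 < X < 13/2) = ∫_{2}^{13/2} f(x) dx
where f(x) = 16 x e^{- 4 x}
= \frac{9 \left(-3 + e^{18}\right)}{e^{26}}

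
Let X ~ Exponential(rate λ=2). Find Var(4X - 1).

For X ~ Exponential(rate λ=2):
Var(X) = \frac{1}{4}
Var(4X - 1) = (4)² × Var(X) = 16 × \frac{1}{4} = 4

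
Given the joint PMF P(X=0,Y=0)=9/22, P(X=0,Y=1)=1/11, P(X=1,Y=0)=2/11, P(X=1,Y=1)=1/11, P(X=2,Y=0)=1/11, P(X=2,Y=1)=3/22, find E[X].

First find marginal of X:
P(X=0) = 1/2
P(X=1) = 3/11
P(X=2) = 5/22
E[X] = 0 × 1/2 + 1 × 3/11 + 2 × 5/22 = 8/11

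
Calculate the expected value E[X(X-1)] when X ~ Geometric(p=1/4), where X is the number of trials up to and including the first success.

E[X(X-1)] = E[X² - X] = E[X²] - E[X]
E[X] = 4
E[X²] = Var(X) + (E[X])² = 12 + (4)² = 28
E[X(X-1)] = 28 - 4 = 24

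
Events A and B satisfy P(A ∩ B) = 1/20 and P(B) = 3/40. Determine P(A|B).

P(A|B) = P(A ∩ B) / P(B)
= (1/20) / (3/40)
= 2/3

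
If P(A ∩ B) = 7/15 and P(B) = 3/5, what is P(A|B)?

P(A|B) = P(A ∩ B) / P(B)
= (7/15) / (3/5)
= 7/9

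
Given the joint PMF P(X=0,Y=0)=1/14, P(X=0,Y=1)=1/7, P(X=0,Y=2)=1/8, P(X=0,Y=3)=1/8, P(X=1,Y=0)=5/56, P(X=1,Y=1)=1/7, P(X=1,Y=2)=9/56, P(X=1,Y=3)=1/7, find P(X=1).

P(X=1) = P(X=1,Y=0) + P(X=1,Y=1) + P(X=1,Y=2) + P(X=1,Y=3)
= 5/56 + 1/7 + 9/56 + 1/7
= 15/28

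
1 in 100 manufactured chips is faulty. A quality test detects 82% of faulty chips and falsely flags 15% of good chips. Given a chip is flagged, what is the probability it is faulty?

Let D = the rare event, + = positive/flagged.
P(D) = 1/100
P(+|D) = 82/100 = 41/50
P(+|D') = 15/100 = 3/20
P(+) = P(+|D)P(D) + P(+|D')P(D')
     = \frac{41}{50} × \frac{1}{100} + \frac{3}{20} × \frac{99}{100}
     = \frac{1567}{10000}
P(D|+) = P(+|D)P(D)/P(+) = \frac{82}{1567}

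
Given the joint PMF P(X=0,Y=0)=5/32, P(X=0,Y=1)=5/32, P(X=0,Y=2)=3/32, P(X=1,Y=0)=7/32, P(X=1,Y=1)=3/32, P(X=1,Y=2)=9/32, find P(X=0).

P(X=0) = P(X=0,Y=0) + P(X=0,Y=1) + P(X=0,Y=2)
= 5/32 + 5/32 + 3/32
= 13/32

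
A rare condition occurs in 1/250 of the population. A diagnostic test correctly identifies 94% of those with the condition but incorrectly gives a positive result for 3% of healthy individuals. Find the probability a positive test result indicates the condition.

Let D = the rare event, + = positive/flagged.
P(D) = 1/250
P(+|D) = 94/100 = 47/50
P(+|D') = 3/100
P(+) = P(+|D)P(D) + P(+|D')P(D')
     = \frac{47}{50} × \frac{1}{250} + \frac{3}{100} × \frac{249}{250}
     = \frac{841}{25000}
P(D|+) = P(+|D)P(D)/P(+) = \frac{94}{841}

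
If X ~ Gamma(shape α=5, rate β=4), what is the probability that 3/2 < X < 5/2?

P(3/2 < X < 5/2) = ∫_{3/2}^{5/2} f(x) dx
where f(x) = \frac{128 x^{4} e^{- 4 x}}{3}
= \frac{-1933 + 345 e^{4}}{3 e^{10}}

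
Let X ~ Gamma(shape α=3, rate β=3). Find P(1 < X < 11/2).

P(1 < X < 11/2) = ∫_{1}^{11/2} f(x) dx
where f(x) = \frac{27 x^{2} e^{- 3 x}}{2}
= - \frac{1229}{8 e^{\frac{33}{2}}} + \frac{17}{2 e^{3}}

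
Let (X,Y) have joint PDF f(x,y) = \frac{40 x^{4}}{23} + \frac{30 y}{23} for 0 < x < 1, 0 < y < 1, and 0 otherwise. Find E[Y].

E[Y] = ∫_0^1 ∫_0^1 y × f(x,y) dx dy
= \frac{14}{23}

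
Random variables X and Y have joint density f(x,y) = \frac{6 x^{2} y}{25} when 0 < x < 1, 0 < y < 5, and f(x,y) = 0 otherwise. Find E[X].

f_X(x) = ∫_0^5 \frac{6 x^{2} y}{25} dy = 3 x^{2}
E[X] = ∫_0^1 x × (3 x^{2}) dx = \frac{3}{4}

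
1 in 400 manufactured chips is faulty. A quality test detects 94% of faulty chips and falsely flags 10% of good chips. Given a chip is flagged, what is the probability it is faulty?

Let D = the rare event, + = positive/flagged.
P(D) = 1/400
P(+|D) = 94/100 = 47/50
P(+|D') = 10/100 = 1/10
P(+) = P(+|D)P(D) + P(+|D')P(D')
     = \frac{47}{50} × \frac{1}{400} + \frac{1}{10} × \frac{399}{400}
     = \frac{1021}{10000}
P(D|+) = P(+|D)P(D)/P(+) = \frac{47}{2042}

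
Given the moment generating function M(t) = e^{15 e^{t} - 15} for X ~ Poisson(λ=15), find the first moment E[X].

To find E[X], compute M^(1)(0):
M^(1)(t) = 15 e^{t} e^{15 e^{t} - 15}
M^(1)(0) = 15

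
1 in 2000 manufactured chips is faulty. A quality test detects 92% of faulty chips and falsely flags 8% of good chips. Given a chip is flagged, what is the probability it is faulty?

Let D = the rare event, + = positive/flagged.
P(D) = 1/2000
P(+|D) = 92/100 = 23/25
P(+|D') = 8/100 = 2/25
P(+) = P(+|D)P(D) + P(+|D')P(D')
     = \frac{23}{25} × \frac{1}{2000} + \frac{2}{25} × \frac{1999}{2000}
     = \frac{4021}{50000}
P(D|+) = P(+|D)P(D)/P(+) = \frac{23}{4021}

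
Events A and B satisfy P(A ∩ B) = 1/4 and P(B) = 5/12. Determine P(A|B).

P(A|B) = P(A ∩ B) / P(B)
= (1/4) / (5/12)
= 3/5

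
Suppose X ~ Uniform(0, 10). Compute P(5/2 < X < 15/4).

P(5/2 < X < 15/4) = ∫_{5/2}^{15/4} f(x) dx
where f(x) = \frac{1}{10}
= \frac{1}{8}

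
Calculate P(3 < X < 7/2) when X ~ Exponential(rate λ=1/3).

P(3 < X < 7/2) = ∫_{3}^{7/2} f(x) dx
where f(x) = \frac{e^{- \frac{x}{3}}}{3}
= - \frac{1}{e^{\frac{7}{6}}} + e^{-1}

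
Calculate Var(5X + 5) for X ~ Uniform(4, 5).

For X ~ Uniform(4, 5):
Var(X) = \frac{1}{12}
Var(5X + 5) = (5)² × Var(X) = 25 × \frac{1}{12} = \frac{25}{12}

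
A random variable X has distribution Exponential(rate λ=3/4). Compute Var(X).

For X ~ Exponential(rate λ=3/4):
Var(X) = \frac{16}{9}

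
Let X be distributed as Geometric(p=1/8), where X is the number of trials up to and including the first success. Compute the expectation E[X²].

Using the identity E[X²] = Var(X) + (E[X])²:
E[X] = 8
Var(X) = 56
E[X²] = 56 + (8)²
= 120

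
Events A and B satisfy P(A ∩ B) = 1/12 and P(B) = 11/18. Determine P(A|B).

P(A|B) = P(A ∩ B) / P(B)
= (1/12) / (11/18)
= 3/22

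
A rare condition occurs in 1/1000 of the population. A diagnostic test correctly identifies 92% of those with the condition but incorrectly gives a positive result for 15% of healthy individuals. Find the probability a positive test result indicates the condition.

Let D = the rare event, + = positive/flagged.
P(D) = 1/1000
P(+|D) = 92/100 = 23/25
P(+|D') = 15/100 = 3/20
P(+) = P(+|D)P(D) + P(+|D')P(D')
     = \frac{23}{25} × \frac{1}{1000} + \frac{3}{20} × \frac{999}{1000}
     = \frac{15077}{100000}
P(D|+) = P(+|D)P(D)/P(+) = \frac{92}{15077}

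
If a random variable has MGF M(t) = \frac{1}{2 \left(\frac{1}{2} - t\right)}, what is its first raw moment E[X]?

To find E[X], compute M^(1)(0):
M^(1)(t) = \frac{1}{2 \left(\frac{1}{2} - t\right)^{2}}
M^(1)(0) = 2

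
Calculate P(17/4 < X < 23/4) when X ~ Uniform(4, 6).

P(17/4 < X < 23/4) = ∫_{17/4}^{23/4} f(x) dx
where f(x) = \frac{1}{2}
= \frac{3}{4}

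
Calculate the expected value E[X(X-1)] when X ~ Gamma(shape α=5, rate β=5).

E[X(X-1)] = E[X² - X] = E[X²] - E[X]
E[X] = 1
E[X²] = Var(X) + (E[X])² = \frac{1}{5} + (1)² = \frac{6}{5}
E[X(X-1)] = \frac{6}{5} - 1 = \frac{1}{5}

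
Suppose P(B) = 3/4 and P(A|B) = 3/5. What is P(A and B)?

By definition, P(A|B) = P(A ∩ B) / P(B)
So P(A ∩ B) = P(A|B) × P(B)
= 3/5 × 3/4
= 9/20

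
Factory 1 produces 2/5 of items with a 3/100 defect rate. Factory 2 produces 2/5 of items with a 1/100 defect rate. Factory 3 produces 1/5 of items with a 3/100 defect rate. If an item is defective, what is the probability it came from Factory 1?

Using Bayes' theorem:
P(F1) = 2/5, P(D|F1) = 3/100
P(F2) = 2/5, P(D|F2) = 1/100
P(F3) = 1/5, P(D|F3) = 3/100
P(D) = P(D|F1)P(F1) + P(D|F2)P(F2) + P(D|F3)P(F3)
     = \frac{11}{500}
P(F1|D) = P(D|F1)P(F1) / P(D)
= \frac{6}{11}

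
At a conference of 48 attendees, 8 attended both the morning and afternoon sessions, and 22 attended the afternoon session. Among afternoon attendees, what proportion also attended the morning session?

P(A ∩ B) = 8/48 = 1/6
P(B) = 22/48 = 11/24
P(A|B) = P(A ∩ B) / P(B) = (1/6) / (11/24) = 4/11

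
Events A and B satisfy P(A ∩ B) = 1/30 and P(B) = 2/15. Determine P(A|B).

P(A|B) = P(A ∩ B) / P(B)
= (1/30) / (2/15)
= 1/4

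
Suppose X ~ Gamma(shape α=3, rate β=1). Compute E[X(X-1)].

E[X(X-1)] = E[X² - X] = E[X²] - E[X]
E[X] = 3
E[X²] = Var(X) + (E[X])² = 3 + (3)² = 12
E[X(X-1)] = 12 - 3 = 9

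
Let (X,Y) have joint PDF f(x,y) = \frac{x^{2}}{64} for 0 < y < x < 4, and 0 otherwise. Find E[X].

f_X(x) = ∫_0^x \frac{x^{2}}{64} dy = \frac{x^{3}}{64}
E[X] = ∫_0^4 x × (\frac{x^{3}}{64}) dx = \frac{16}{5}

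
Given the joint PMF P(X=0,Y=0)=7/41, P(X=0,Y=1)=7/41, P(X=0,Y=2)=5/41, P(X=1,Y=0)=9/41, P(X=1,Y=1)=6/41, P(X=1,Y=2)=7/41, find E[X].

First find marginal of X:
P(X=0) = 19/41
P(X=1) = 22/41
E[X] = 0 × 19/41 + 1 × 22/41 = 22/41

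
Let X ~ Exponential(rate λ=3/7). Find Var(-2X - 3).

For X ~ Exponential(rate λ=3/7):
Var(X) = \frac{49}{9}
Var(-2X - 3) = (-2)² × Var(X) = 4 × \frac{49}{9} = \frac{196}{9}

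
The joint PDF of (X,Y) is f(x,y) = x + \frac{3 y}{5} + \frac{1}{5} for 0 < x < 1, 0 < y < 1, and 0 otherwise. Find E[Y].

E[Y] = ∫_0^1 ∫_0^1 y × f(x,y) dx dy
= \frac{11}{20}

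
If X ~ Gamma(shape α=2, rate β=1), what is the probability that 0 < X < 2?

P(0 < X < 2) = ∫_{0}^{2} f(x) dx
where f(x) = x e^{- x}
= 1 - \frac{3}{e^{2}}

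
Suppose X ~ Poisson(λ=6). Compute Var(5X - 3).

For X ~ Poisson(λ=6):
Var(X) = 6
Var(5X - 3) = (5)² × Var(X) = 25 × 6 = 150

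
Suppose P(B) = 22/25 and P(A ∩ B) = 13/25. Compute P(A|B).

P(A|B) = P(A ∩ B) / P(B)
= (13/25) / (22/25)
= 13/22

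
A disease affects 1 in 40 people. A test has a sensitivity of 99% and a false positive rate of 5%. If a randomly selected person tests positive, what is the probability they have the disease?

Let D = the rare event, + = positive/flagged.
P(D) = 1/40
P(+|D) = 99/100
P(+|D') = 5/100 = 1/20
P(+) = P(+|D)P(D) + P(+|D')P(D')
     = \frac{99}{100} × \frac{1}{40} + \frac{1}{20} × \frac{39}{40}
     = \frac{147}{2000}
P(D|+) = P(+|D)P(D)/P(+) = \frac{33}{98}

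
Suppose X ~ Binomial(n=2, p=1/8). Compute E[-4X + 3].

For X ~ Binomial(n=2, p=1/8):
E[X] = \frac{1}{4}
E[-4X + 3] = -4 × E[X] + 3 = 2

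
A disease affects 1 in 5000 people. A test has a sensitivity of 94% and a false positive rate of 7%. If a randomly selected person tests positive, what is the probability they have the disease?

Let D = the rare event, + = positive/flagged.
P(D) = 1/5000
P(+|D) = 94/100 = 47/50
P(+|D') = 7/100
P(+) = P(+|D)P(D) + P(+|D')P(D')
     = \frac{47}{50} × \frac{1}{5000} + \frac{7}{100} × \frac{4999}{5000}
     = \frac{35087}{500000}
P(D|+) = P(+|D)P(D)/P(+) = \frac{94}{35087}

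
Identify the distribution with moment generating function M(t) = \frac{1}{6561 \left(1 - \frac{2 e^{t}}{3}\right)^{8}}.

The MGF M(t) = \frac{1}{6561 \left(1 - \frac{2 e^{t}}{3}\right)^{8}} is the standard form for the NegativeBinomial distribution.
Comparing with the known MGF formula identifies: NegBin(r=8, p=1/3), X = failures before r-th success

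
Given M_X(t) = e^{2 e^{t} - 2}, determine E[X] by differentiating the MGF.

To find E[X], compute M^(1)(0):
M^(1)(t) = 2 e^{t} e^{2 e^{t} - 2}
M^(1)(0) = 2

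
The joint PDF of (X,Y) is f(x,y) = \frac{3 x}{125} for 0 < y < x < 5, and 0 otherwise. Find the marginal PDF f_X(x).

f_X(x) = ∫_0^x \frac{3 x}{125} dy = \frac{3 x^{2}}{125}
for 0 < x < 5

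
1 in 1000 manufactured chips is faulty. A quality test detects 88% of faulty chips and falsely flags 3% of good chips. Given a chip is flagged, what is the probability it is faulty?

Let D = the rare event, + = positive/flagged.
P(D) = 1/1000
P(+|D) = 88/100 = 22/25
P(+|D') = 3/100
P(+) = P(+|D)P(D) + P(+|D')P(D')
     = \frac{22}{25} × \frac{1}{1000} + \frac{3}{100} × \frac{999}{1000}
     = \frac{617}{20000}
P(D|+) = P(+|D)P(D)/P(+) = \frac{88}{3085}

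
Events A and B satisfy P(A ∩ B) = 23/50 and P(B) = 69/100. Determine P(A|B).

P(A|B) = P(A ∩ B) / P(B)
= (23/50) / (69/100)
= 2/3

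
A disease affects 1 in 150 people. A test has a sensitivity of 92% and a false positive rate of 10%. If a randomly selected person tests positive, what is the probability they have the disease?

Let D = the rare event, + = positive/flagged.
P(D) = 1/150
P(+|D) = 92/100 = 23/25
P(+|D') = 10/100 = 1/10
P(+) = P(+|D)P(D) + P(+|D')P(D')
     = \frac{23}{25} × \frac{1}{150} + \frac{1}{10} × \frac{149}{150}
     = \frac{791}{7500}
P(D|+) = P(+|D)P(D)/P(+) = \frac{46}{791}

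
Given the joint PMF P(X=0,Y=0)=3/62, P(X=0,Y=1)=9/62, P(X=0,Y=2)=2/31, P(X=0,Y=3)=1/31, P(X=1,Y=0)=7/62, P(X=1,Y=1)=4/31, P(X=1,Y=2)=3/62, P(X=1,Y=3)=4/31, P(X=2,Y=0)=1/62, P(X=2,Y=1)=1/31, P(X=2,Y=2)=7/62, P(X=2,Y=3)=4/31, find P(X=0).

P(X=0) = P(X=0,Y=0) + P(X=0,Y=1) + P(X=0,Y=2) + P(X=0,Y=3)
= 3/62 + 9/62 + 2/31 + 1/31
= 9/31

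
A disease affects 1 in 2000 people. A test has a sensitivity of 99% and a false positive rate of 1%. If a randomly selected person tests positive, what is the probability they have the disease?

Let D = the rare event, + = positive/flagged.
P(D) = 1/2000
P(+|D) = 99/100
P(+|D') = 1/100
P(+) = P(+|D)P(D) + P(+|D')P(D')
     = \frac{99}{100} × \frac{1}{2000} + \frac{1}{100} × \frac{1999}{2000}
     = \frac{1049}{100000}
P(D|+) = P(+|D)P(D)/P(+) = \frac{99}{2098}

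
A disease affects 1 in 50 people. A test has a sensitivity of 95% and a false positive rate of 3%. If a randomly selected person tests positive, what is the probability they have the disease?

Let D = the rare event, + = positive/flagged.
P(D) = 1/50
P(+|D) = 95/100 = 19/20
P(+|D') = 3/100
P(+) = P(+|D)P(D) + P(+|D')P(D')
     = \frac{19}{20} × \frac{1}{50} + \frac{3}{100} × \frac{49}{50}
     = \frac{121}{2500}
P(D|+) = P(+|D)P(D)/P(+) = \frac{95}{242}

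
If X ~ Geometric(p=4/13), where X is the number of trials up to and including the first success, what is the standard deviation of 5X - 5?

For X ~ Geometric(p=4/13), where X is the number of trials up to and including the first success:
Var(X) = \frac{117}{16}
SD(X) = √(Var(X)) = √(\frac{117}{16}) = \frac{3 \sqrt{13}}{4}
SD(5X - 5) = |5| × SD(X) = 5 × \frac{3 \sqrt{13}}{4} = \frac{15 \sqrt{13}}{4}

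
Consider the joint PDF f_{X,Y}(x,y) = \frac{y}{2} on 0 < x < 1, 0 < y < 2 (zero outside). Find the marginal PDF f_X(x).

f_X(x) = ∫_0^2 f(x,y) dy
= ∫_0^2 \frac{y}{2} dy
= 1 for 0 < x < 1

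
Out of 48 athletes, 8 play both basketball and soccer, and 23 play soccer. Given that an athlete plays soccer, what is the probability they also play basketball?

P(A ∩ B) = 8/48 = 1/6
P(B) = 23/48
P(A|B) = P(A ∩ B) / P(B) = (1/6) / (23/48) = 8/23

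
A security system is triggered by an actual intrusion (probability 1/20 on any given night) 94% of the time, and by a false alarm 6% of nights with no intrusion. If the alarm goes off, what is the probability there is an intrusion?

Let D = the rare event, + = positive/flagged.
P(D) = 1/20
P(+|D) = 94/100 = 47/50
P(+|D') = 6/100 = 3/50
P(+) = P(+|D)P(D) + P(+|D')P(D')
     = \frac{47}{50} × \frac{1}{20} + \frac{3}{50} × \frac{19}{20}
     = \frac{13}{125}
P(D|+) = P(+|D)P(D)/P(+) = \frac{47}{104}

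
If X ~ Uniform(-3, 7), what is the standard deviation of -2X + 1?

For X ~ Uniform(-3, 7):
Var(X) = \frac{25}{3}
SD(X) = √(Var(X)) = √(\frac{25}{3}) = \frac{5 \sqrt{3}}{3}
SD(-2X + 1) = |-2| × SD(X) = 2 × \frac{5 \sqrt{3}}{3} = \frac{10 \sqrt{3}}{3}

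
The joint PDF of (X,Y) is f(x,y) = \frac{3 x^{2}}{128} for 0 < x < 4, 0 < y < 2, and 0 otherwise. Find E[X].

f_X(x) = ∫_0^2 \frac{3 x^{2}}{128} dy = \frac{3 x^{2}}{64}
E[X] = ∫_0^4 x × (\frac{3 x^{2}}{64}) dx = 3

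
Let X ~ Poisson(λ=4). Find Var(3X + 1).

For X ~ Poisson(λ=4):
Var(X) = 4
Var(3X + 1) = (3)² × Var(X) = 9 × 4 = 36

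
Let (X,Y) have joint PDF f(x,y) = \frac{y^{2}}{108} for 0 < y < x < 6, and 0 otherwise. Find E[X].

f_X(x) = ∫_0^x \frac{y^{2}}{108} dy = \frac{x^{3}}{324}
E[X] = ∫_0^6 x × (\frac{x^{3}}{324}) dx = \frac{24}{5}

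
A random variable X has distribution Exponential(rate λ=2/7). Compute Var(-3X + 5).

For X ~ Exponential(rate λ=2/7):
Var(X) = \frac{49}{4}
Var(-3X + 5) = (-3)² × Var(X) = 9 × \frac{49}{4} = \frac{441}{4}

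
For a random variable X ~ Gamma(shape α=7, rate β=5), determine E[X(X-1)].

E[X(X-1)] = E[X² - X] = E[X²] - E[X]
E[X] = \frac{7}{5}
E[X²] = Var(X) + (E[X])² = \frac{7}{25} + (\frac{7}{5})² = \frac{56}{25}
E[X(X-1)] = \frac{56}{25} - \frac{7}{5} = \frac{21}{25}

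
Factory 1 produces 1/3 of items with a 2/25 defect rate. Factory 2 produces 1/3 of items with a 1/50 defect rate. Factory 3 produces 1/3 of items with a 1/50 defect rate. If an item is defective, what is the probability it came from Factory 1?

Using Bayes' theorem:
P(F1) = 1/3, P(D|F1) = 2/25
P(F2) = 1/3, P(D|F2) = 1/50
P(F3) = 1/3, P(D|F3) = 1/50
P(D) = P(D|F1)P(F1) + P(D|F2)P(F2) + P(D|F3)P(F3)
     = \frac{1}{25}
P(F1|D) = P(D|F1)P(F1) / P(D)
= \frac{2}{3}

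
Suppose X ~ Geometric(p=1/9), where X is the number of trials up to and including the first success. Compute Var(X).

For X ~ Geometric(p=1/9), where X is the number of trials up to and including the first success:
Var(X) = 72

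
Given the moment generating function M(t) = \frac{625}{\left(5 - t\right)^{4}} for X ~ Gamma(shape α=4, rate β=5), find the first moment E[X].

To find E[X], compute M^(1)(0):
M^(1)(t) = \frac{2500}{\left(5 - t\right)^{5}}
M^(1)(0) = \frac{4}{5}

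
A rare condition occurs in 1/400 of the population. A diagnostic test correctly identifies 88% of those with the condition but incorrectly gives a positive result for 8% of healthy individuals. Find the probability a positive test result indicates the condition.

Let D = the rare event, + = positive/flagged.
P(D) = 1/400
P(+|D) = 88/100 = 22/25
P(+|D') = 8/100 = 2/25
P(+) = P(+|D)P(D) + P(+|D')P(D')
     = \frac{22}{25} × \frac{1}{400} + \frac{2}{25} × \frac{399}{400}
     = \frac{41}{500}
P(D|+) = P(+|D)P(D)/P(+) = \frac{11}{410}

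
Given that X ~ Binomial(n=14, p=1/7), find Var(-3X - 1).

For X ~ Binomial(n=14, p=1/7):
Var(X) = \frac{12}{7}
Var(-3X - 1) = (-3)² × Var(X) = 9 × \frac{12}{7} = \frac{108}{7}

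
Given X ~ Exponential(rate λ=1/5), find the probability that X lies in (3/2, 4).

P(3/2 < X < 4) = ∫_{3/2}^{4} f(x) dx
where f(x) = \frac{e^{- \frac{x}{5}}}{5}
= - \frac{1}{e^{\frac{4}{5}}} + e^{- \frac{3}{10}}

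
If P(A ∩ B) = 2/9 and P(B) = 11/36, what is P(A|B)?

P(A|B) = P(A ∩ B) / P(B)
= (2/9) / (11/36)
= 8/11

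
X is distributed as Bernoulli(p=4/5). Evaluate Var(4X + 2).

For X ~ Bernoulli(p=4/5):
Var(X) = \frac{4}{25}
Var(4X + 2) = (4)² × Var(X) = 16 × \frac{4}{25} = \frac{64}{25}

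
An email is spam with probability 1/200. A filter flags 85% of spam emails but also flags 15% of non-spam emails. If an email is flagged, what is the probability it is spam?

Let D = the rare event, + = positive/flagged.
P(D) = 1/200
P(+|D) = 85/100 = 17/20
P(+|D') = 15/100 = 3/20
P(+) = P(+|D)P(D) + P(+|D')P(D')
     = \frac{17}{20} × \frac{1}{200} + \frac{3}{20} × \frac{199}{200}
     = \frac{307}{2000}
P(D|+) = P(+|D)P(D)/P(+) = \frac{17}{614}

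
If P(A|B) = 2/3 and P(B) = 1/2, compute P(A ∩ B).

By definition, P(A|B) = P(A ∩ B) / P(B)
So P(A ∩ B) = P(A|B) × P(B)
= 2/3 × 1/2
= 1/3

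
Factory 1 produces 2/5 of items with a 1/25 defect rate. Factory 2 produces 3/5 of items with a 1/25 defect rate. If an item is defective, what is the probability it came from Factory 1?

Using Bayes' theorem:
P(F1) = 2/5, P(D|F1) = 1/25
P(F2) = 3/5, P(D|F2) = 1/25
P(D) = P(D|F1)P(F1) + P(D|F2)P(F2)
     = \frac{1}{25}
P(F1|D) = P(D|F1)P(F1) / P(D)
= \frac{2}{5}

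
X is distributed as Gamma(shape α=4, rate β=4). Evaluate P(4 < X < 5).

P(4 < X < 5) = ∫_{4}^{5} f(x) dx
where f(x) = \frac{128 x^{3} e^{- 4 x}}{3}
= \frac{-4663 + 2483 e^{4}}{3 e^{20}}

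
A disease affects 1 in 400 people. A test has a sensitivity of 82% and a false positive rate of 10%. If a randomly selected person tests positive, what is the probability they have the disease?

Let D = the rare event, + = positive/flagged.
P(D) = 1/400
P(+|D) = 82/100 = 41/50
P(+|D') = 10/100 = 1/10
P(+) = P(+|D)P(D) + P(+|D')P(D')
     = \frac{41}{50} × \frac{1}{400} + \frac{1}{10} × \frac{399}{400}
     = \frac{509}{5000}
P(D|+) = P(+|D)P(D)/P(+) = \frac{41}{2036}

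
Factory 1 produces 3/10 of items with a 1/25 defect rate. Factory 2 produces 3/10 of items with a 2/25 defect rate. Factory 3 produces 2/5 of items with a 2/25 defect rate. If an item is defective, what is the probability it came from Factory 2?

Using Bayes' theorem:
P(F1) = 3/10, P(D|F1) = 1/25
P(F2) = 3/10, P(D|F2) = 2/25
P(F3) = 2/5, P(D|F3) = 2/25
P(D) = P(D|F1)P(F1) + P(D|F2)P(F2) + P(D|F3)P(F3)
     = \frac{17}{250}
P(F2|D) = P(D|F2)P(F2) / P(D)
= \frac{6}{17}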